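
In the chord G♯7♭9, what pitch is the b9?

A

Root of G♯7♭9 = G#. The 9th is a minor 9th: G# up a minor 9th → A.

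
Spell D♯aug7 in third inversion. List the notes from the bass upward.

C♯ – D♯ – F𝄪 – A𝄪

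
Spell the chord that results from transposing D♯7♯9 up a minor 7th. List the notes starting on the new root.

C# – E# – G# – B – D##

Transposed root: D# → C# (minor 7th up). So we spell C# dominant seventh sharp nine:
root → C#
3rd (major 3rd) → E#
5th (perfect 5th) → G#
7th (minor 7th) → B
9th (augmented 9th) → D##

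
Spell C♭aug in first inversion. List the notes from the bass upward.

C♭aug = Cb–Eb–G; first inversion → third (Eb) lowest.

Eb – G – Cb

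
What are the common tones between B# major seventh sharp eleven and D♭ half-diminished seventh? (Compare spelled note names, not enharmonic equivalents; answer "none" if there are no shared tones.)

none

B# major seventh sharp eleven = B#, D##, F##, A##, E##.
D♭ half-diminished seventh = Db, Fb, Abb, Cb.
Shared: none.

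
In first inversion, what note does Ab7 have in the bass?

C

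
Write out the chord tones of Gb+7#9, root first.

Gb – Bb – D – Fb – A

Root Gb, quality dominant seventh sharp nine sharp five:
Gb — root
Bb — major 3rd
D — augmented 5th
Fb — minor 7th
A — augmented 9th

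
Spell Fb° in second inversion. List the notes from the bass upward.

Cbb – Fb – Abb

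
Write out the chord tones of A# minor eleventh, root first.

A# minor eleventh is a minor eleventh built on A#.
- root: A#
- minor 3rd: C#
- perfect 5th: E#
- minor 7th: G#
- major 9th: B#
- perfect 11th: D#

A#, C#, E#, G#, B#, D#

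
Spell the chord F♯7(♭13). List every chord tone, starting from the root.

F#, A#, C#, E, D

Root F#, quality dominant seventh flat thirteen:
Root: F#
Major 3rd (3rd): A#
Perfect 5th (5th): C#
Minor 7th (7th): E
Minor 13th (13th): D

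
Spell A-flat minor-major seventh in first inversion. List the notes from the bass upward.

C♭, E♭, G, A♭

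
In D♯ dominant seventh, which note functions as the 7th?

C-sharp

D♯ dominant seventh is built on D-sharp; its 7th is a minor 7th above the root.
A seventh above D uses the letter C, and the minor 7th above D-sharp is C-sharp.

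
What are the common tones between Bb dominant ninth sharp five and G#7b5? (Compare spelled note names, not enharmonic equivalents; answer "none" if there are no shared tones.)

D – F#

Bb dominant ninth sharp five = Bb, D, F#, Ab, C.
G#7b5 = G#, B#, D, F#.
Shared: D, F#.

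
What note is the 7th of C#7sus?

B

Root of C#7sus = C♯. The 7th is a minor 7th: C♯ up a minor 7th → B.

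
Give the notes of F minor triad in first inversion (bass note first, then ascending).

Ab C F

F minor triad = F–Ab–C; first inversion → third (Ab) lowest.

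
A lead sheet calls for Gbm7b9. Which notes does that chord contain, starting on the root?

G♭ B𝄫 D♭ F♭ A𝄫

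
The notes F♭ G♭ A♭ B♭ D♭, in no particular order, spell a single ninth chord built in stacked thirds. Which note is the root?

G♭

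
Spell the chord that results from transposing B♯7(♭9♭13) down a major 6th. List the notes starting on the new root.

A major 6th down from B# is D#, so the new chord is D# dominant seventh flat nine flat thirteen.
Root: D#
Major 3rd (3rd): F##
Perfect 5th (5th): A#
Minor 7th (7th): C#
Minor 9th (9th): E
Minor 13th (13th): B

D#  F##  A#  C#  E  B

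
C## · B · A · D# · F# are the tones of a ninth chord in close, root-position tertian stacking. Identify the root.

B

Arranged so that each adjacent pair is a third by letter name: B – D# – F# – A – C##.
The bottom of that stack, B, is the root (this is B dominant seventh sharp nine).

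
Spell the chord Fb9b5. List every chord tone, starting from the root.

Fb, Ab, Cbb, Ebb, Gb

Root Fb, quality dominant ninth flat five:
Root: Fb
Major 3rd (3rd): Ab
Diminished 5th (5th): Cbb
Minor 7th (7th): Ebb
Major 9th (9th): Gb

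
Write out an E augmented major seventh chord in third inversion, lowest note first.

D-sharp – E – G-sharp – B-sharp

E augmented major seventh = E–G-sharp–B-sharp–D-sharp; third inversion → seventh (D-sharp) lowest.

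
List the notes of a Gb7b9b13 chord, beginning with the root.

G♭, B♭, D♭, F♭, A𝄫, E𝄫

Gb7b9b13 is a dominant seventh flat nine flat thirteen built on G♭.
root → G♭
3rd (major 3rd) → B♭
5th (perfect 5th) → D♭
7th (minor 7th) → F♭
9th (minor 9th) → A𝄫
13th (minor 13th) → E𝄫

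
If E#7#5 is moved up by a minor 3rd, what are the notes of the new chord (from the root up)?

G#, B#, D##, F#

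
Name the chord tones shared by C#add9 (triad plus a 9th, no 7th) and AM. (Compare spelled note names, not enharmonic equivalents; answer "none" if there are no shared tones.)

C#add9: C# E# G# D#
AM: A C# E
Common to both → C#.

C#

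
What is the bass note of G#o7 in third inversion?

G#o7 in root position is G#–B–D–F.
Third inversion places the seventh in the bass, which is F.

F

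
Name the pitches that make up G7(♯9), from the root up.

G, B, D, F, A#

G7(♯9): dominant seventh sharp nine on G.
G — root
B — major 3rd
D — perfect 5th
F — minor 7th
A# — augmented 9th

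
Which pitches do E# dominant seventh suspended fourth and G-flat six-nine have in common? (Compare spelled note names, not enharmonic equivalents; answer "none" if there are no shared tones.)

none

E# dominant seventh suspended fourth: E-sharp A-sharp B-sharp D-sharp
G-flat six-nine: G-flat B-flat D-flat E-flat A-flat
Common to both → none.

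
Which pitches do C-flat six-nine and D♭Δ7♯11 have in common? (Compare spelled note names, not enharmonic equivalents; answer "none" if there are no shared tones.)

Ab – Db

C-flat six-nine: Cb Eb Gb Ab Db
D♭Δ7♯11: Db F Ab C G
Common to both → Ab, Db.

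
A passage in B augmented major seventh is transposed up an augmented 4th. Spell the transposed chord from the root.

E-sharp – G-double-sharp – B-double-sharp – D-double-sharp

Transposed root: B → E-sharp (augmented 4th up). So we spell E-sharp augmented major seventh:
Root: E-sharp
Major 3rd (3rd): G-double-sharp
Augmented 5th (5th): B-double-sharp
Major 7th (7th): D-double-sharp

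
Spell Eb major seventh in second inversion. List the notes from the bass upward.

B-flat, D, E-flat, G

Eb major seventh = E-flat–G–B-flat–D; second inversion → fifth (B-flat) lowest.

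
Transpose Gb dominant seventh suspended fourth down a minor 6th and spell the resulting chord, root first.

B♭, E♭, F, A♭

A minor 6th down from G♭ is B♭, so the new chord is B♭ dominant seventh suspended fourth.
- root: B♭
- perfect 4th: E♭
- perfect 5th: F
- minor 7th: A♭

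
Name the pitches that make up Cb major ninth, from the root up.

Root C-flat, quality major ninth:
C-flat — root
E-flat — major 3rd
G-flat — perfect 5th
B-flat — major 7th
D-flat — major 9th

C-flat E-flat G-flat B-flat D-flat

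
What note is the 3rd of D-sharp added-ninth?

F-double-sharp

Root of D-sharp added-ninth = D-sharp. The 3rd is a major 3rd: D-sharp up a major 3rd → F-double-sharp.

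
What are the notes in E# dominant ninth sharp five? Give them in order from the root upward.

E# – G## – B## – D# – F##

E# dominant ninth sharp five: dominant ninth sharp five on E#.
root → E#
3rd (major 3rd) → G##
5th (augmented 5th) → B##
7th (minor 7th) → D#
9th (major 9th) → F##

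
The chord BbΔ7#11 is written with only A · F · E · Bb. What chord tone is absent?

D

BbΔ7#11 = Bb, D, F, A, E. The voicing lacks the 3rd (major 3rd), D.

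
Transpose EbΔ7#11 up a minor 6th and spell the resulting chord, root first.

E♭ up a minor 6th → C♭. New chord: C♭ major seventh sharp eleven.
C♭ — root
E♭ — major 3rd
G♭ — perfect 5th
B♭ — major 7th
F — augmented 11th

C♭ E♭ G♭ B♭ F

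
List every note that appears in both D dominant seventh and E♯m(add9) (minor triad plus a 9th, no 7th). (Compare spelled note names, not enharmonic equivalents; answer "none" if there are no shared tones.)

D dominant seventh = D, F♯, A, C.
E♯m(add9) = E♯, G♯, B♯, F𝄪.
Shared: none.

none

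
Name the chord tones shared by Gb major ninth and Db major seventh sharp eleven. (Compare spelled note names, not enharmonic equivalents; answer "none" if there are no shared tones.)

D-flat, F, A-flat

Gb major ninth: G-flat B-flat D-flat F A-flat
Db major seventh sharp eleven: D-flat F A-flat C G
Common to both → D-flat, F, A-flat.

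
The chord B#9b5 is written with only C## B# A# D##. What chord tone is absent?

The full B#9b5 chord is B#, D##, F#, A#, C##.
Comparing with the voicing, the diminished 5th (5th) — F# — is absent.

F#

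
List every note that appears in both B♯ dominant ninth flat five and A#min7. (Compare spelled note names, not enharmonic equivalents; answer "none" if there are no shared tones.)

A#

B♯ dominant ninth flat five = B#, D##, F#, A#, C##.
A#min7 = A#, C#, E#, G#.
Shared: A#.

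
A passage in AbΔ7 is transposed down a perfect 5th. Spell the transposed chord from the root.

Ab down a perfect 5th → Db. New chord: Db major seventh.
Root: Db
Major 3rd (3rd): F
Perfect 5th (5th): Ab
Major 7th (7th): C

Db  F  Ab  C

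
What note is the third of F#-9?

A

Root of F#-9 = F♯. The 3rd is a minor 3rd: F♯ up a minor 3rd → A.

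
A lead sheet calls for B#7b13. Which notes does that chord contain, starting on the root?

B# – D## – F## – A# – G#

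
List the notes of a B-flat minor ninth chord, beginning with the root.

B-flat minor ninth is a minor ninth built on B-flat.
B-flat — root
D-flat — minor 3rd
F — perfect 5th
A-flat — minor 7th
C — major 9th

B-flat D-flat F A-flat C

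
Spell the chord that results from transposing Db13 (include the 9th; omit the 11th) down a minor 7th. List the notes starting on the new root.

Eb – G – Bb – Db – F – C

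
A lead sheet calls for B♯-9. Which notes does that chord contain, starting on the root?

B#, D#, F##, A#, C##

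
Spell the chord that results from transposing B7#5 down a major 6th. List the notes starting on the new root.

B down a major 6th → D. New chord: D augmented seventh.
root → D
3rd (major 3rd) → F#
5th (augmented 5th) → A#
7th (minor 7th) → C

D, F#, A#, C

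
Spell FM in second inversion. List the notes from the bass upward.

C, F, A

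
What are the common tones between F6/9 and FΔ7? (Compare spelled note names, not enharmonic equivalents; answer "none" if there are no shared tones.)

F6/9: F A C D G
FΔ7: F A C E
Common to both → F, A, C.

F  A  C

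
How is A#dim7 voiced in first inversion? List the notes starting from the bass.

C# E G A#

In root position, A#dim7 is A#–C#–E–G.
First inversion puts the third (C#) in the bass.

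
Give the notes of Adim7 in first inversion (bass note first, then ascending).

C Eb Gb A

In root position, Adim7 is A–C–Eb–Gb.
First inversion puts the third (C) in the bass.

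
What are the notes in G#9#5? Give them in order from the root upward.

G♯, B♯, D𝄪, F♯, A♯

G#9#5: dominant ninth sharp five on G♯.
- root: G♯
- major 3rd: B♯
- augmented 5th: D𝄪
- minor 7th: F♯
- major 9th: A♯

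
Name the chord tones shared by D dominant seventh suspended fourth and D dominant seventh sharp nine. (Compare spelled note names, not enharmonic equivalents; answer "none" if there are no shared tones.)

D dominant seventh suspended fourth: D G A C
D dominant seventh sharp nine: D F# A C E#
Common to both → D, A, C.

D, A, C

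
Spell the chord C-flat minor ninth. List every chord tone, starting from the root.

Root C-flat, quality minor ninth:
root → C-flat
3rd (minor 3rd) → E-double-flat
5th (perfect 5th) → G-flat
7th (minor 7th) → B-double-flat
9th (major 9th) → D-flat

C-flat, E-double-flat, G-flat, B-double-flat, D-flat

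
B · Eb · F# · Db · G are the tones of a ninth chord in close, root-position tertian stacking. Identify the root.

Stacking in thirds gives Eb – G – B – Db – F#, so Eb is the root — Eb dominant seventh sharp nine sharp five.

Eb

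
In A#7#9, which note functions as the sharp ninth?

Root of A#7#9 = A♯. The 9th is an augmented 9th: A♯ up an augmented 9th → B𝄪.

B𝄪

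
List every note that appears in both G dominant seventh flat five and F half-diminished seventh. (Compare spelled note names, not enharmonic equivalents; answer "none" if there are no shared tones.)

G dominant seventh flat five = G, B, D-flat, F.
F half-diminished seventh = F, A-flat, C-flat, E-flat.
Shared: F.

F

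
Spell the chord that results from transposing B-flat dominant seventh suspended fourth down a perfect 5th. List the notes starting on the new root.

A perfect 5th down from B♭ is E♭, so the new chord is E♭ dominant seventh suspended fourth.
E♭ — root
A♭ — perfect 4th
B♭ — perfect 5th
D♭ — minor 7th

E♭ A♭ B♭ D♭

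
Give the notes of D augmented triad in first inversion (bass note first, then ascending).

F-sharp  A-sharp  D

D augmented triad = D–F-sharp–A-sharp; first inversion → third (F-sharp) lowest.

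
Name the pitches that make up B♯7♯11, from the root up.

B#, D##, F##, A#, E##

B♯7♯11: dominant seventh sharp eleven on B#.
root → B#
3rd (major 3rd) → D##
5th (perfect 5th) → F##
7th (minor 7th) → A#
11th (augmented 11th) → E##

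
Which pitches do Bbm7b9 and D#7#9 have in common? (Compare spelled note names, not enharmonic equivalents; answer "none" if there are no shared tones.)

none

Bbm7b9 = Bb, Db, F, Ab, Cb.
D#7#9 = D#, F##, A#, C#, E##.
Shared: none.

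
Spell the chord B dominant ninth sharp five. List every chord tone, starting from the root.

B, D-sharp, F-double-sharp, A, C-sharp

B dominant ninth sharp five is a dominant ninth sharp five built on B.
root → B
3rd (major 3rd) → D-sharp
5th (augmented 5th) → F-double-sharp
7th (minor 7th) → A
9th (major 9th) → C-sharp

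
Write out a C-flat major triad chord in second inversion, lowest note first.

Gb, Cb, Eb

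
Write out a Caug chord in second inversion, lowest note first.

Caug = C–E–G#; second inversion → fifth (G#) lowest.

G# C E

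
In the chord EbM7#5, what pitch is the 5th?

B

EbM7#5 is built on Eb; its 5th is an augmented 5th above the root.
A fifth above E uses the letter B, and the augmented 5th above Eb is B.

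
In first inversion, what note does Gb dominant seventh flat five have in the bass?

Bb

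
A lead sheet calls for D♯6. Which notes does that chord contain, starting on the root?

D♯6: major sixth on D#.
root → D#
3rd (major 3rd) → F##
5th (perfect 5th) → A#
6th (major 6th) → B#

D# F## A# B#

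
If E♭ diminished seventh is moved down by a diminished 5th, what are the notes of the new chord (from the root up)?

A C E♭ G♭

Transposed root: E♭ → A (diminished 5th down). So we spell A diminished seventh:
- root: A
- minor 3rd: C
- diminished 5th: E♭
- diminished 7th: G♭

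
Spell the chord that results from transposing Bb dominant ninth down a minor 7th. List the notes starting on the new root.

C – E – G – Bb – D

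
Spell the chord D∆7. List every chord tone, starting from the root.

D – F♯ – A – C♯

D∆7: major seventh on D.
- root: D
- major 3rd: F♯
- perfect 5th: A
- major 7th: C♯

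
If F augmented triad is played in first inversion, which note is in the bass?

F augmented triad in root position is F–A–C-sharp.
First inversion places the third in the bass, which is A.

A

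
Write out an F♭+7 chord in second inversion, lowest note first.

C – E𝄫 – F♭ – A♭

In root position, F♭+7 is F♭–A♭–C–E𝄫.
Second inversion puts the fifth (C) in the bass.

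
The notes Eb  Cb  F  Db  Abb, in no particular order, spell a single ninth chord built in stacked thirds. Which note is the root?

Stacking in thirds gives Db – F – Abb – Cb – Eb, so Db is the root — Db dominant ninth flat five.

Db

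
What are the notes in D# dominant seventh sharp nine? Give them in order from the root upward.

D-sharp – F-double-sharp – A-sharp – C-sharp – E-double-sharp

Root D-sharp, quality dominant seventh sharp nine:
root → D-sharp
3rd (major 3rd) → F-double-sharp
5th (perfect 5th) → A-sharp
7th (minor 7th) → C-sharp
9th (augmented 9th) → E-double-sharp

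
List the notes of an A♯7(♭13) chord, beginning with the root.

A#  C##  E#  G#  F#

A♯7(♭13) is a dominant seventh flat thirteen built on A#.
- root: A#
- major 3rd: C##
- perfect 5th: E#
- minor 7th: G#
- minor 13th: F#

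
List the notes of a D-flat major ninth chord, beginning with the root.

D-flat major ninth is a major ninth built on D♭.
Root: D♭
Major 3rd (3rd): F
Perfect 5th (5th): A♭
Major 7th (7th): C
Major 9th (9th): E♭

D♭ F A♭ C E♭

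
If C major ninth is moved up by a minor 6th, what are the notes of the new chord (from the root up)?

A-flat – C – E-flat – G – B-flat

C up a minor 6th → A-flat. New chord: A-flat major ninth.
Root: A-flat
Major 3rd (3rd): C
Perfect 5th (5th): E-flat
Major 7th (7th): G
Major 9th (9th): B-flat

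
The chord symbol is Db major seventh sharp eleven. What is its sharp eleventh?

G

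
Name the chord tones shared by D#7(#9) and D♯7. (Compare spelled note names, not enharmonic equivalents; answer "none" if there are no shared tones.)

D#, F##, A#, C#

D#7(#9) = D#, F##, A#, C#, E##.
D♯7 = D#, F##, A#, C#.
Shared: D#, F##, A#, C#.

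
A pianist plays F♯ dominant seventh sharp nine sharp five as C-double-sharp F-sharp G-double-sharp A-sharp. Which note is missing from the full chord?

F♯ dominant seventh sharp nine sharp five = F-sharp, A-sharp, C-double-sharp, E, G-double-sharp. The voicing lacks the 7th (minor 7th), E.

E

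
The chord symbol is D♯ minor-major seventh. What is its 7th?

D♯ minor-major seventh is built on D#; its 7th is a major 7th above the root.
A seventh above D uses the letter C, and the major 7th above D# is C##.

C##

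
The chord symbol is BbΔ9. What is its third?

D

BbΔ9 is built on Bb; its 3rd is a major 3rd above the root.
A third above B uses the letter D, and the major 3rd above Bb is D.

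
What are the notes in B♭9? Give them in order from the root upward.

Bb – D – F – Ab – C

B♭9 is a dominant ninth built on Bb.
- root: Bb
- major 3rd: D
- perfect 5th: F
- minor 7th: Ab
- major 9th: C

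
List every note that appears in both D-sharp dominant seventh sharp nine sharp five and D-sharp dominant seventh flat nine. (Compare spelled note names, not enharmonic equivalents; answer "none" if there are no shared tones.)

D-sharp dominant seventh sharp nine sharp five: D-sharp F-double-sharp A-double-sharp C-sharp E-double-sharp
D-sharp dominant seventh flat nine: D-sharp F-double-sharp A-sharp C-sharp E
Common to both → D-sharp, F-double-sharp, C-sharp.

D-sharp, F-double-sharp, C-sharp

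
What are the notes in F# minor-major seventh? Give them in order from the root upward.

F-sharp, A, C-sharp, E-sharp

Root F-sharp, quality minor-major seventh:
- root: F-sharp
- minor 3rd: A
- perfect 5th: C-sharp
- major 7th: E-sharp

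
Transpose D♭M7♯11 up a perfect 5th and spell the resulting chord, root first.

Transposed root: Db → Ab (perfect 5th up). So we spell Ab major seventh sharp eleven:
root → Ab
3rd (major 3rd) → C
5th (perfect 5th) → Eb
7th (major 7th) → G
11th (augmented 11th) → D

Ab  C  Eb  G  D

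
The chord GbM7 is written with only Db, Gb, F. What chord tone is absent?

Bb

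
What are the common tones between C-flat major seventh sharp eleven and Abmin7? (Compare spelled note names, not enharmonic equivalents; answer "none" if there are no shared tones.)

C♭ – E♭ – G♭

C-flat major seventh sharp eleven: C♭ E♭ G♭ B♭ F
Abmin7: A♭ C♭ E♭ G♭
Common to both → C♭, E♭, G♭.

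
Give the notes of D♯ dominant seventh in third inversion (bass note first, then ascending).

In root position, D♯ dominant seventh is D#–F##–A#–C#.
Third inversion puts the seventh (C#) in the bass.

C#, D#, F##, A#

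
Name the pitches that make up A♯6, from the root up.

Root A♯, quality major sixth:
root → A♯
3rd (major 3rd) → C𝄪
5th (perfect 5th) → E♯
6th (major 6th) → F𝄪

A♯, C𝄪, E♯, F𝄪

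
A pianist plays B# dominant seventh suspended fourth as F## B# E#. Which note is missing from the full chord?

A#

The full B# dominant seventh suspended fourth chord is B#, E#, F##, A#.
Comparing with the voicing, the minor 7th (7th) — A# — is absent.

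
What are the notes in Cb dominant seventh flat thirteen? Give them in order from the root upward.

C-flat  E-flat  G-flat  B-double-flat  A-double-flat

Cb dominant seventh flat thirteen: dominant seventh flat thirteen on C-flat.
Root: C-flat
Major 3rd (3rd): E-flat
Perfect 5th (5th): G-flat
Minor 7th (7th): B-double-flat
Minor 13th (13th): A-double-flat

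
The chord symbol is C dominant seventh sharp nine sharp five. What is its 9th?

D#

Root of C dominant seventh sharp nine sharp five = C. The 9th is an augmented 9th: C up an augmented 9th → D#.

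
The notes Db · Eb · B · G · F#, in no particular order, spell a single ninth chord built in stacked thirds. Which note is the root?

Eb

Stacking in thirds gives Eb – G – B – Db – F#, so Eb is the root — Eb dominant seventh sharp nine sharp five.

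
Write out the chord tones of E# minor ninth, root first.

E# – G# – B# – D# – F##

E# minor ninth is a minor ninth built on E#.
- root: E#
- minor 3rd: G#
- perfect 5th: B#
- minor 7th: D#
- major 9th: F##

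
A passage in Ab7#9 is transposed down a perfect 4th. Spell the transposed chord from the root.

Eb, G, Bb, Db, F#

Transposed root: Ab → Eb (perfect 4th down). So we spell Eb dominant seventh sharp nine:
Root: Eb
Major 3rd (3rd): G
Perfect 5th (5th): Bb
Minor 7th (7th): Db
Augmented 9th (9th): F#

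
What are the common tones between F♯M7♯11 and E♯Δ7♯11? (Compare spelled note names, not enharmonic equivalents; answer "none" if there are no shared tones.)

E♯ B♯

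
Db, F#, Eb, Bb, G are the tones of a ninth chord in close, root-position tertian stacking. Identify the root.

Eb

Arranged so that each adjacent pair is a third by letter name: Eb – G – Bb – Db – F#.
The bottom of that stack, Eb, is the root (this is Eb dominant seventh sharp nine).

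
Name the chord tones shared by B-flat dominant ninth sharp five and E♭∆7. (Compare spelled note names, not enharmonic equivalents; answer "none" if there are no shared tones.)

B♭, D

B-flat dominant ninth sharp five: B♭ D F♯ A♭ C
E♭∆7: E♭ G B♭ D
Common to both → B♭, D.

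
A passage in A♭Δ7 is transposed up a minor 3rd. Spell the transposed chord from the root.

Transposed root: Ab → Cb (minor 3rd up). So we spell Cb major seventh:
Cb — root
Eb — major 3rd
Gb — perfect 5th
Bb — major 7th

Cb – Eb – Gb – Bb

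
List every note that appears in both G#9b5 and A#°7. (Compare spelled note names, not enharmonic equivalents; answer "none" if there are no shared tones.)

G#9b5 = G#, B#, D, F#, A#.
A#°7 = A#, C#, E, G.
Shared: A#.

A#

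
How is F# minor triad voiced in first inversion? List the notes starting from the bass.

A – C-sharp – F-sharp

In root position, F# minor triad is F-sharp–A–C-sharp.
First inversion puts the third (A) in the bass.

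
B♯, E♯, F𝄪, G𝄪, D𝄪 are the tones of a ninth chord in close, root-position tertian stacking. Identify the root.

Stacking in thirds gives E♯ – G𝄪 – B♯ – D𝄪 – F𝄪, so E♯ is the root — E♯ major ninth.

E♯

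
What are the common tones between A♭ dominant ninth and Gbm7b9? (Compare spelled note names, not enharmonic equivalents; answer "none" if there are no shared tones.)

A♭ dominant ninth = Ab, C, Eb, Gb, Bb.
Gbm7b9 = Gb, Bbb, Db, Fb, Abb.
Shared: Gb.

Gb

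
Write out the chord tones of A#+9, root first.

A#+9: dominant ninth sharp five on A#.
- root: A#
- major 3rd: C##
- augmented 5th: E##
- minor 7th: G#
- major 9th: B#

A#, C##, E##, G#, B#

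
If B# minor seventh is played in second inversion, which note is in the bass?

F##

B# minor seventh in root position is B#–D#–F##–A#.
Second inversion places the fifth in the bass, which is F##.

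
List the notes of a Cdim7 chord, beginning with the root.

Cdim7 is a diminished seventh built on C.
C — root
Eb — minor 3rd
Gb — diminished 5th
Bbb — diminished 7th

C – Eb – Gb – Bbb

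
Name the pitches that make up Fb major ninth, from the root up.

Fb Ab Cb Eb Gb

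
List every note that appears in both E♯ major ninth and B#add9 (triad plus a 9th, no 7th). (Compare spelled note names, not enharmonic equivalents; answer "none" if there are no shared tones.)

E♯ major ninth = E#, G##, B#, D##, F##.
B#add9 = B#, D##, F##, C##.
Shared: B#, D##, F##.

B# – D## – F##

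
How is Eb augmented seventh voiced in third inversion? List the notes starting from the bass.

Eb augmented seventh = E-flat–G–B–D-flat; third inversion → seventh (D-flat) lowest.

D-flat, E-flat, G, B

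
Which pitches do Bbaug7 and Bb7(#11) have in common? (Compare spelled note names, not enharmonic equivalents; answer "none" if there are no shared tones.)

Bbaug7 = Bb, D, F#, Ab.
Bb7(#11) = Bb, D, F, Ab, E.
Shared: Bb, D, Ab.

Bb – D – Ab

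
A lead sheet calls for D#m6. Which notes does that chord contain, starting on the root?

D# – F# – A# – B#

Root D#, quality minor sixth:
root → D#
3rd (minor 3rd) → F#
5th (perfect 5th) → A#
6th (major 6th) → B#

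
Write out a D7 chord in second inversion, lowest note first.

A C D F#

In root position, D7 is D–F#–A–C.
Second inversion puts the fifth (A) in the bass.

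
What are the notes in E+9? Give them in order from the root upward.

E, G#, B#, D, F#

E+9: dominant ninth sharp five on E.
Root: E
Major 3rd (3rd): G#
Augmented 5th (5th): B#
Minor 7th (7th): D
Major 9th (9th): F#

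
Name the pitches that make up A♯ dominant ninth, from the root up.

A-sharp, C-double-sharp, E-sharp, G-sharp, B-sharp

A♯ dominant ninth is a dominant ninth built on A-sharp.
Root: A-sharp
Major 3rd (3rd): C-double-sharp
Perfect 5th (5th): E-sharp
Minor 7th (7th): G-sharp
Major 9th (9th): B-sharp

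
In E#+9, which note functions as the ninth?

Root of E#+9 = E#. The 9th is a major 9th: E# up a major 9th → F##.

F##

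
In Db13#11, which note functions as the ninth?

Eb

Db13#11 is built on Db; its 9th is a major 9th above the root.
A second above D uses the letter E, and the major 9th above Db is Eb.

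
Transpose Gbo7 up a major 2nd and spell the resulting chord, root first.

A♭ – C♭ – E𝄫 – G𝄫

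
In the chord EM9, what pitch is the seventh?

D#

EM9 is built on E; its 7th is a major 7th above the root.
A seventh above E uses the letter D, and the major 7th above E is D#.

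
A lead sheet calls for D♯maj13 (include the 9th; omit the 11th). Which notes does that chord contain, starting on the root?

Root D#, quality major thirteenth:
- root: D#
- major 3rd: F##
- perfect 5th: A#
- major 7th: C##
- major 9th: E#
- major 13th: B#

D# F## A# C## E# B#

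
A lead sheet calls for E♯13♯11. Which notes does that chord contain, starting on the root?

Root E#, quality dominant thirteenth sharp eleven:
Root: E#
Major 3rd (3rd): G##
Perfect 5th (5th): B#
Minor 7th (7th): D#
Major 9th (9th): F##
Augmented 11th (11th): A##
Major 13th (13th): C##

E#, G##, B#, D#, F##, A##, C##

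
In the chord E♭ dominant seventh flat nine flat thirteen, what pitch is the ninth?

Fb

Root of E♭ dominant seventh flat nine flat thirteen = Eb. The 9th is a minor 9th: Eb up a minor 9th → Fb.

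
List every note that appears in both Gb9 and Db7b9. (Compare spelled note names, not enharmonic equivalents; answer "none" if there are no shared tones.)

Gb9: G♭ B♭ D♭ F♭ A♭
Db7b9: D♭ F A♭ C♭ E𝄫
Common to both → D♭, A♭.

D♭ A♭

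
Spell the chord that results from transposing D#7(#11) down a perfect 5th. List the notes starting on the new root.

D♯ down a perfect 5th → G♯. New chord: G♯ dominant seventh sharp eleven.
G♯ — root
B♯ — major 3rd
D♯ — perfect 5th
F♯ — minor 7th
C𝄪 — augmented 11th

G♯ B♯ D♯ F♯ C𝄪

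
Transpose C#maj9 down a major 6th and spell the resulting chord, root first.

E – G# – B – D# – F#

C# down a major 6th → E. New chord: E major ninth.
E — root
G# — major 3rd
B — perfect 5th
D# — major 7th
F# — major 9th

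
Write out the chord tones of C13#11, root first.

C E G Bb D F# A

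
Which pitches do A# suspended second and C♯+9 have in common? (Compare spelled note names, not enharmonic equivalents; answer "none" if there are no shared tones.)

E♯

A# suspended second = A♯, B♯, E♯.
C♯+9 = C♯, E♯, G𝄪, B, D♯.
Shared: E♯.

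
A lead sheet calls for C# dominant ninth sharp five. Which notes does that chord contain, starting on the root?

C#  E#  G##  B  D#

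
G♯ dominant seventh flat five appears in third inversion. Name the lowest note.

G♯ dominant seventh flat five = G-sharp–B-sharp–D–F-sharp. Third inversion → seventh in the bass = F-sharp.

F-sharp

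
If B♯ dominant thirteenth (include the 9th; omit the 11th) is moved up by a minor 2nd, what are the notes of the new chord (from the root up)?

C-sharp  E-sharp  G-sharp  B  D-sharp  A-sharp

B-sharp up a minor 2nd → C-sharp. New chord: C-sharp dominant thirteenth.
- root: C-sharp
- major 3rd: E-sharp
- perfect 5th: G-sharp
- minor 7th: B
- major 9th: D-sharp
- major 13th: A-sharp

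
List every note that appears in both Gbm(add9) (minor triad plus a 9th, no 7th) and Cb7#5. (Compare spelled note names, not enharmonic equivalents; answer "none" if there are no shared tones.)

Bbb

Gbm(add9): Gb Bbb Db Ab
Cb7#5: Cb Eb G Bbb
Common to both → Bbb.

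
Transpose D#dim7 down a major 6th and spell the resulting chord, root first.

F# – A – C – Eb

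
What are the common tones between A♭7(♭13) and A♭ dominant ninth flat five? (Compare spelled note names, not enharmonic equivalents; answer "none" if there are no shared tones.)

A♭7(♭13) = Ab, C, Eb, Gb, Fb.
A♭ dominant ninth flat five = Ab, C, Ebb, Gb, Bb.
Shared: Ab, C, Gb.

Ab, C, Gb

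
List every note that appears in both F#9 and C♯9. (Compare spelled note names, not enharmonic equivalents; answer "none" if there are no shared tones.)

F#9 = F♯, A♯, C♯, E, G♯.
C♯9 = C♯, E♯, G♯, B, D♯.
Shared: C♯, G♯.

C♯, G♯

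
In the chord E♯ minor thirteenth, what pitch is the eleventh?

A#

Root of E♯ minor thirteenth = E#. The 11th is a perfect 11th: E# up a perfect 11th → A#.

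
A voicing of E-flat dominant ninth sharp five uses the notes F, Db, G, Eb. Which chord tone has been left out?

E-flat dominant ninth sharp five = Eb, G, B, Db, F. The voicing lacks the 5th (augmented 5th), B.

B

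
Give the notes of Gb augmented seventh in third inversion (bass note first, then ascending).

Fb, Gb, Bb, D

Gb augmented seventh = Gb–Bb–D–Fb; third inversion → seventh (Fb) lowest.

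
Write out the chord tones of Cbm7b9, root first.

Cbm7b9 is a minor seventh flat nine built on Cb.
Root: Cb
Minor 3rd (3rd): Ebb
Perfect 5th (5th): Gb
Minor 7th (7th): Bbb
Minor 9th (9th): Dbb

Cb, Ebb, Gb, Bbb, Dbb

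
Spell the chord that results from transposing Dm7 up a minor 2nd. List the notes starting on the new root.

Eb Gb Bb Db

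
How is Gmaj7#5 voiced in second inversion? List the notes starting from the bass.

D# F# G B

In root position, Gmaj7#5 is G–B–D#–F#.
Second inversion puts the fifth (D#) in the bass.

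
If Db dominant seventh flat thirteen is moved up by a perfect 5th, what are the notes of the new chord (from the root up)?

A-flat C E-flat G-flat F-flat

Transposed root: D-flat → A-flat (perfect 5th up). So we spell A-flat dominant seventh flat thirteen:
root → A-flat
3rd (major 3rd) → C
5th (perfect 5th) → E-flat
7th (minor 7th) → G-flat
13th (minor 13th) → F-flat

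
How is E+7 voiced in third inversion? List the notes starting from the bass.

D E G# B#

In root position, E+7 is E–G#–B#–D.
Third inversion puts the seventh (D) in the bass.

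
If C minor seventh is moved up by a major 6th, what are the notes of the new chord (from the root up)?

C up a major 6th → A. New chord: A minor seventh.
root → A
3rd (minor 3rd) → C
5th (perfect 5th) → E
7th (minor 7th) → G

A – C – E – G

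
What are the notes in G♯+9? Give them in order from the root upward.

Root G#, quality dominant ninth sharp five:
Root: G#
Major 3rd (3rd): B#
Augmented 5th (5th): D##
Minor 7th (7th): F#
Major 9th (9th): A#

G# B# D## F# A#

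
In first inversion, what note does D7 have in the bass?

D7 in root position is D–F#–A–C.
First inversion places the third in the bass, which is F#.

F#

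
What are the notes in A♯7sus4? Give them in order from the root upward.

A♯7sus4 is a dominant seventh suspended fourth built on A♯.
Root: A♯
Perfect 4th (4th): D♯
Perfect 5th (5th): E♯
Minor 7th (7th): G♯

A♯  D♯  E♯  G♯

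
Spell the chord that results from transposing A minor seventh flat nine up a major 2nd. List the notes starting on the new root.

B D F-sharp A C

A major 2nd up from A is B, so the new chord is B minor seventh flat nine.
- root: B
- minor 3rd: D
- perfect 5th: F-sharp
- minor 7th: A
- minor 9th: C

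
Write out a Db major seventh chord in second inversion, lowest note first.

A-flat, C, D-flat, F

In root position, Db major seventh is D-flat–F–A-flat–C.
Second inversion puts the fifth (A-flat) in the bass.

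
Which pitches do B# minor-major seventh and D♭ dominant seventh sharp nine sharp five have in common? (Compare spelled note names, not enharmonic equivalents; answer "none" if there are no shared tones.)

B# minor-major seventh: B-sharp D-sharp F-double-sharp A-double-sharp
D♭ dominant seventh sharp nine sharp five: D-flat F A C-flat E
Common to both → none.

none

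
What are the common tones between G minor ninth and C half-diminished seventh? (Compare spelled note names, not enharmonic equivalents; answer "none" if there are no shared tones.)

G minor ninth: G B-flat D F A
C half-diminished seventh: C E-flat G-flat B-flat
Common to both → B-flat.

B-flat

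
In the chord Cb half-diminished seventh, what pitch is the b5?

G-double-flat

Root of Cb half-diminished seventh = C-flat. The 5th is a diminished 5th: C-flat up a diminished 5th → G-double-flat.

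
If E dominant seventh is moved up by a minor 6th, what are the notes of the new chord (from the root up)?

C, E, G, B♭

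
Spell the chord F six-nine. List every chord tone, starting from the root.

F A C D G

F six-nine is a six-nine built on F.
Root: F
Major 3rd (3rd): A
Perfect 5th (5th): C
Major 6th (6th): D
Major 9th (9th): G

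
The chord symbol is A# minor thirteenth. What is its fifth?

A# minor thirteenth is built on A-sharp; its 5th is a perfect 5th above the root.
A fifth above A uses the letter E, and the perfect 5th above A-sharp is E-sharp.

E-sharp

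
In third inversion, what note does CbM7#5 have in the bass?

CbM7#5 = Cb–Eb–G–Bb. Third inversion → seventh in the bass = Bb.

Bb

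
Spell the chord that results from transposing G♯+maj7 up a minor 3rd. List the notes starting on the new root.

B D♯ F𝄪 A♯

G♯ up a minor 3rd → B. New chord: B augmented major seventh.
B — root
D♯ — major 3rd
F𝄪 — augmented 5th
A♯ — major 7th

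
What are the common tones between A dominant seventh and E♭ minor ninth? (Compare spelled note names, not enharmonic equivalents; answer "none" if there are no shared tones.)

A dominant seventh: A C-sharp E G
E♭ minor ninth: E-flat G-flat B-flat D-flat F
Common to both → none.

none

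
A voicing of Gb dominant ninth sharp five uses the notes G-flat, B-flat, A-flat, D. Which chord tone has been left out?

Gb dominant ninth sharp five = G-flat, B-flat, D, F-flat, A-flat. The voicing lacks the 7th (minor 7th), F-flat.

F-flat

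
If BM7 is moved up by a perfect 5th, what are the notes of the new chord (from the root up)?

B up a perfect 5th → F♯. New chord: F♯ major seventh.
Root: F♯
Major 3rd (3rd): A♯
Perfect 5th (5th): C♯
Major 7th (7th): E♯

F♯ A♯ C♯ E♯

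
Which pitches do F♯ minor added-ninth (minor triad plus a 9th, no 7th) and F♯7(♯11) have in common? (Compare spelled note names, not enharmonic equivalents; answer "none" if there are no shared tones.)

F#, C#

F♯ minor added-ninth: F# A C# G#
F♯7(♯11): F# A# C# E B#
Common to both → F#, C#.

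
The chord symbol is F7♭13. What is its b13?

Db

F7♭13 is built on F; its 13th is a minor 13th above the root.
A sixth above F uses the letter D, and the minor 13th above F is Db.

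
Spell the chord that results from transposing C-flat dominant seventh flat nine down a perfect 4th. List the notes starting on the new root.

G-flat B-flat D-flat F-flat A-double-flat

A perfect 4th down from C-flat is G-flat, so the new chord is G-flat dominant seventh flat nine.
root → G-flat
3rd (major 3rd) → B-flat
5th (perfect 5th) → D-flat
7th (minor 7th) → F-flat
9th (minor 9th) → A-double-flat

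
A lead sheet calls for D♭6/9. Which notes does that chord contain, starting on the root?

Db  F  Ab  Bb  Eb

D♭6/9: six-nine on Db.
Root: Db
Major 3rd (3rd): F
Perfect 5th (5th): Ab
Major 6th (6th): Bb
Major 9th (9th): Eb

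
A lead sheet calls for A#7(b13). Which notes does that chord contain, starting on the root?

Root A♯, quality dominant seventh flat thirteen:
- root: A♯
- major 3rd: C𝄪
- perfect 5th: E♯
- minor 7th: G♯
- minor 13th: F♯

A♯  C𝄪  E♯  G♯  F♯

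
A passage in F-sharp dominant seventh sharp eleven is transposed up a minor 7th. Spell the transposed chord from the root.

A minor 7th up from F-sharp is E, so the new chord is E dominant seventh sharp eleven.
- root: E
- major 3rd: G-sharp
- perfect 5th: B
- minor 7th: D
- augmented 11th: A-sharp

E G-sharp B D A-sharp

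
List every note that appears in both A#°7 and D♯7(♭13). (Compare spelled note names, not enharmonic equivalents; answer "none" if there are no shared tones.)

A#, C#

A#°7: A# C# E G
D♯7(♭13): D# F## A# C# B
Common to both → A#, C#.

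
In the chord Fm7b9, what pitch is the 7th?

Eb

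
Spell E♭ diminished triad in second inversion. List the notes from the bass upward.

E♭ diminished triad = Eb–Gb–Bbb; second inversion → fifth (Bbb) lowest.

Bbb, Eb, Gb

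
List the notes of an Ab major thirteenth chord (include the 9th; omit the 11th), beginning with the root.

Ab, C, Eb, G, Bb, F

Ab major thirteenth: major thirteenth on Ab.
- root: Ab
- major 3rd: C
- perfect 5th: Eb
- major 7th: G
- major 9th: Bb
- major 13th: F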